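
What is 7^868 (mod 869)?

163

7^1 ≡ 7 (mod 869)
7^2 ≡ 7^2 = 49 ≡ 49 (mod 869)
7^4 ≡ 49^2 = 2401 ≡ 663 (mod 869)
7^8 ≡ 663^2 = 439569 ≡ 724 (mod 869)
7^16 ≡ 724^2 = 524176 ≡ 169 (mod 869)
7^32 ≡ 169^2 = 28561 ≡ 753 (mod 869)
7^64 ≡ 753^2 = 567009 ≡ 421 (mod 869)
7^128 ≡ 421^2 = 177241 ≡ 834 (mod 869)
7^256 ≡ 834^2 = 695556 ≡ 356 (mod 869)
7^512 ≡ 356^2 = 126736 ≡ 731 (mod 869)
868 = 512 + 256 + 64 + 32 + 4 in binary powers of 2.
So 7^868 ≡ 731 · 356 · 421 · 753 · 663 ≡ 163 (mod 869).
Since 163 ≠ 1, base 7 is a Fermat witness: 869 is composite.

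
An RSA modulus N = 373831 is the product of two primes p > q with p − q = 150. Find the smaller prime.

541

Since p = q + 150, we have 373831 = q(q + 150), so q² + 150q − 373831 = 0.
Discriminant: 150² + 4·373831 = 22500 + 1495324 = 1517824; √1517824 = 1232.
q = (−150 + 1232)/2 = 541, and p = q + 150 = 691.
Check: 541 · 691 = 373831.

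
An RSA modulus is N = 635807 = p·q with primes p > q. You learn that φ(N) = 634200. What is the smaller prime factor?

φ(n) = (p−1)(q−1) = n − (p+q) + 1, so p + q = 635807 − 634200 + 1 = 1608.
p and q are the roots of t² − 1608t + 635807 = 0.
Discriminant: 1608² − 4·635807 = 2585664 − 2543228 = 42436; √42436 = 206.
q = (1608 − 206)/2 = 701, p = (1608 + 206)/2 = 907.
Check: 701 · 907 = 635807.

701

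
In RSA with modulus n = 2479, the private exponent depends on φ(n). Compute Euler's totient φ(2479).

2376

Factor: 2479 = 37 · 67.
φ(2479) = (37−1) · (67−1) = 36 · 66 = 2376.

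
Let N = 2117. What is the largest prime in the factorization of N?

2117 = 29 · 73
73 is prime.
So 2117 = 29 · 73; the largest prime factor is 73.

73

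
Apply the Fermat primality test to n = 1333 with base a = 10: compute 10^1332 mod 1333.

10^1 ≡ 10 (mod 1333)
10^2 ≡ 10^2 = 100 ≡ 100 (mod 1333)
10^4 ≡ 100^2 = 10000 ≡ 669 (mod 1333)
10^8 ≡ 669^2 = 447561 ≡ 1006 (mod 1333)
10^16 ≡ 1006^2 = 1012036 ≡ 289 (mod 1333)
10^32 ≡ 289^2 = 83521 ≡ 875 (mod 1333)
10^64 ≡ 875^2 = 765625 ≡ 483 (mod 1333)
10^128 ≡ 483^2 = 233289 ≡ 14 (mod 1333)
10^256 ≡ 14^2 = 196 ≡ 196 (mod 1333)
10^512 ≡ 196^2 = 38416 ≡ 1092 (mod 1333)
10^1024 ≡ 1092^2 = 1192464 ≡ 762 (mod 1333)
1332 = 1024 + 256 + 32 + 16 + 4 in binary powers of 2.
So 10^1332 ≡ 762 · 196 · 875 · 289 · 669 ≡ 686 (mod 1333).
Since 686 ≠ 1, base 10 is a Fermat witness: 1333 is composite.

686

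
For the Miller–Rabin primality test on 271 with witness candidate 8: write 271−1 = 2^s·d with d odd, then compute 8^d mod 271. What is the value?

271 − 1 = 270 = 2^1 · 135, so d = 135.
8^1 ≡ 8 (mod 271)
8^2 ≡ 8^2 = 64 ≡ 64 (mod 271)
8^4 ≡ 64^2 = 4096 ≡ 31 (mod 271)
8^8 ≡ 31^2 = 961 ≡ 148 (mod 271)
8^16 ≡ 148^2 = 21904 ≡ 224 (mod 271)
8^32 ≡ 224^2 = 50176 ≡ 41 (mod 271)
8^64 ≡ 41^2 = 1681 ≡ 55 (mod 271)
8^128 ≡ 55^2 = 3025 ≡ 44 (mod 271)
135 = 128 + 4 + 2 + 1 in binary powers of 2.
So 8^135 ≡ 44 · 31 · 64 · 8 ≡ 1 (mod 271).
Since 8^d ≡ 1 (mod 271), base 8 does not prove 271 composite.

1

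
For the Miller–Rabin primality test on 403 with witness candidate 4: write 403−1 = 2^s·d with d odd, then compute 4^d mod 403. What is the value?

403 − 1 = 402 = 2^1 · 201, so d = 201.
4^1 ≡ 4 (mod 403)
4^2 ≡ 4^2 = 16 ≡ 16 (mod 403)
4^4 ≡ 16^2 = 256 ≡ 256 (mod 403)
4^8 ≡ 256^2 = 65536 ≡ 250 (mod 403)
4^16 ≡ 250^2 = 62500 ≡ 35 (mod 403)
4^32 ≡ 35^2 = 1225 ≡ 16 (mod 403)
4^64 ≡ 16^2 = 256 ≡ 256 (mod 403)
4^128 ≡ 256^2 = 65536 ≡ 250 (mod 403)
201 = 128 + 64 + 8 + 1 in binary powers of 2.
So 4^201 ≡ 250 · 256 · 250 · 4 ≡ 376 (mod 403).
Squaring chain: 376; never reaches −1, so base 4 is a Miller–Rabin witness that 403 is composite.

376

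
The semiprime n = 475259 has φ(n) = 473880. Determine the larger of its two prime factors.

φ(n) = (p−1)(q−1) = n − (p+q) + 1, so p + q = 475259 − 473880 + 1 = 1380.
p and q are the roots of t² − 1380t + 475259 = 0.
Discriminant: 1380² − 4·475259 = 1904400 − 1901036 = 3364; √3364 = 58.
q = (1380 − 58)/2 = 661, p = (1380 + 58)/2 = 719.
Check: 661 · 719 = 475259.

719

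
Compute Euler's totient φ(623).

528

Factor: 623 = 7 · 89.
φ(623) = (7−1) · (89−1) = 6 · 88 = 528.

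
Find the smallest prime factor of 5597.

5597 is odd.
Digit sum 26, not divisible by 3.
Ends in 7: not divisible by 5.
7: 5597 = 7·799 + 4
11: 5597 = 11·508 + 9
13: 5597 = 13·430 + 7
17: 5597 = 17·329 + 4
19: 5597 = 19·294 + 11
23: 5597 = 23·243 + 8
29: 5597 = 29·193

29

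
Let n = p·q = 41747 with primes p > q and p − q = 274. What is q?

109

Since p = q + 274, we have 41747 = q(q + 274), so q² + 274q − 41747 = 0.
Discriminant: 274² + 4·41747 = 75076 + 166988 = 242064; √242064 = 492.
q = (−274 + 492)/2 = 109, and p = q + 274 = 383.
Check: 109 · 383 = 41747.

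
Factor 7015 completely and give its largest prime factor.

61

7015 = 5 · 1403
1403 = 23 · 61
61 is prime.
So 7015 = 5 · 23 · 61; the largest prime factor is 61.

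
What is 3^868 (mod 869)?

115

3^1 ≡ 3 (mod 869)
3^2 ≡ 3^2 = 9 ≡ 9 (mod 869)
3^4 ≡ 9^2 = 81 ≡ 81 (mod 869)
3^8 ≡ 81^2 = 6561 ≡ 478 (mod 869)
3^16 ≡ 478^2 = 228484 ≡ 806 (mod 869)
3^32 ≡ 806^2 = 649636 ≡ 493 (mod 869)
3^64 ≡ 493^2 = 243049 ≡ 598 (mod 869)
3^128 ≡ 598^2 = 357604 ≡ 445 (mod 869)
3^256 ≡ 445^2 = 198025 ≡ 762 (mod 869)
3^512 ≡ 762^2 = 580644 ≡ 152 (mod 869)
868 = 512 + 256 + 64 + 32 + 4 in binary powers of 2.
So 3^868 ≡ 152 · 762 · 598 · 493 · 81 ≡ 115 (mod 869).
Since 115 ≠ 1, base 3 is a Fermat witness: 869 is composite.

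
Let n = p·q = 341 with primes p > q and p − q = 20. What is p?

Since p = q + 20, we have 341 = q(q + 20), so q² + 20q − 341 = 0.
Discriminant: 20² + 4·341 = 400 + 1364 = 1764; √1764 = 42.
q = (−20 + 42)/2 = 11, and p = q + 20 = 31.
Check: 11 · 31 = 341.

31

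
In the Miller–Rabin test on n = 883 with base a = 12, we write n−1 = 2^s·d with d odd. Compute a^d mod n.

883 − 1 = 882 = 2^1 · 441, so d = 441.
12^1 ≡ 12 (mod 883)
12^2 ≡ 12^2 = 144 ≡ 144 (mod 883)
12^4 ≡ 144^2 = 20736 ≡ 427 (mod 883)
12^8 ≡ 427^2 = 182329 ≡ 431 (mod 883)
12^16 ≡ 431^2 = 185761 ≡ 331 (mod 883)
12^32 ≡ 331^2 = 109561 ≡ 69 (mod 883)
12^64 ≡ 69^2 = 4761 ≡ 346 (mod 883)
12^128 ≡ 346^2 = 119716 ≡ 511 (mod 883)
12^256 ≡ 511^2 = 261121 ≡ 636 (mod 883)
441 = 256 + 128 + 32 + 16 + 8 + 1 in binary powers of 2.
So 12^441 ≡ 636 · 511 · 69 · 331 · 431 · 12 ≡ 882 (mod 883).
Since 12^d ≡ 882 (mod 883), base 12 does not prove 883 composite.

882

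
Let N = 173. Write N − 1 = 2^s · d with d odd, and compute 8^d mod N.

173 − 1 = 172 = 2^2 · 43, so d = 43.
8^1 ≡ 8 (mod 173)
8^2 ≡ 8^2 = 64 ≡ 64 (mod 173)
8^4 ≡ 64^2 = 4096 ≡ 117 (mod 173)
8^8 ≡ 117^2 = 13689 ≡ 22 (mod 173)
8^16 ≡ 22^2 = 484 ≡ 138 (mod 173)
8^32 ≡ 138^2 = 19044 ≡ 14 (mod 173)
43 = 32 + 8 + 2 + 1 in binary powers of 2.
So 8^43 ≡ 14 · 22 · 64 · 8 ≡ 93 (mod 173).
Squaring chain: 93 → 172; reaches −1, so base 8 does not prove 173 composite.

93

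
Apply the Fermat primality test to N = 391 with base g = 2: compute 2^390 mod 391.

285

2^1 ≡ 2 (mod 391)
2^2 ≡ 2^2 = 4 ≡ 4 (mod 391)
2^4 ≡ 4^2 = 16 ≡ 16 (mod 391)
2^8 ≡ 16^2 = 256 ≡ 256 (mod 391)
2^16 ≡ 256^2 = 65536 ≡ 239 (mod 391)
2^32 ≡ 239^2 = 57121 ≡ 35 (mod 391)
2^64 ≡ 35^2 = 1225 ≡ 52 (mod 391)
2^128 ≡ 52^2 = 2704 ≡ 358 (mod 391)
2^256 ≡ 358^2 = 128164 ≡ 307 (mod 391)
390 = 256 + 128 + 4 + 2 in binary powers of 2.
So 2^390 ≡ 307 · 358 · 16 · 4 ≡ 285 (mod 391).
Since 285 ≠ 1, base 2 is a Fermat witness: 391 is composite.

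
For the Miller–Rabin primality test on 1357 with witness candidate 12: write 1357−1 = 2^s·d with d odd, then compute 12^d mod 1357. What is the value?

579

1357 − 1 = 1356 = 2^2 · 339, so d = 339.
12^1 ≡ 12 (mod 1357)
12^2 ≡ 12^2 = 144 ≡ 144 (mod 1357)
12^4 ≡ 144^2 = 20736 ≡ 381 (mod 1357)
12^8 ≡ 381^2 = 145161 ≡ 1319 (mod 1357)
12^16 ≡ 1319^2 = 1739761 ≡ 87 (mod 1357)
12^32 ≡ 87^2 = 7569 ≡ 784 (mod 1357)
12^64 ≡ 784^2 = 614656 ≡ 1292 (mod 1357)
12^128 ≡ 1292^2 = 1669264 ≡ 154 (mod 1357)
12^256 ≡ 154^2 = 23716 ≡ 647 (mod 1357)
339 = 256 + 64 + 16 + 2 + 1 in binary powers of 2.
So 12^339 ≡ 647 · 1292 · 87 · 144 · 12 ≡ 579 (mod 1357).
Squaring chain: 579 → 62; never reaches −1, so base 12 is a Miller–Rabin witness that 1357 is composite.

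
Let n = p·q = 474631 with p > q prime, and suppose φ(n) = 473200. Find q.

521

φ(n) = (p−1)(q−1) = n − (p+q) + 1, so p + q = 474631 − 473200 + 1 = 1432.
p and q are the roots of t² − 1432t + 474631 = 0.
Discriminant: 1432² − 4·474631 = 2050624 − 1898524 = 152100; √152100 = 390.
q = (1432 − 390)/2 = 521, p = (1432 + 390)/2 = 911.
Check: 521 · 911 = 474631.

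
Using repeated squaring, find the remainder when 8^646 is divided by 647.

1

8^1 ≡ 8 (mod 647)
8^2 ≡ 8^2 = 64 ≡ 64 (mod 647)
8^4 ≡ 64^2 = 4096 ≡ 214 (mod 647)
8^8 ≡ 214^2 = 45796 ≡ 506 (mod 647)
8^16 ≡ 506^2 = 256036 ≡ 471 (mod 647)
8^32 ≡ 471^2 = 221841 ≡ 567 (mod 647)
8^64 ≡ 567^2 = 321489 ≡ 577 (mod 647)
8^128 ≡ 577^2 = 332929 ≡ 371 (mod 647)
8^256 ≡ 371^2 = 137641 ≡ 477 (mod 647)
8^512 ≡ 477^2 = 227529 ≡ 432 (mod 647)
646 = 512 + 128 + 4 + 2 in binary powers of 2.
So 8^646 ≡ 432 · 371 · 214 · 64 ≡ 1 (mod 647).
Since the result is 1, base 8 gives no evidence that 647 is composite.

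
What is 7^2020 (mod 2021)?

294

7^1 ≡ 7 (mod 2021)
7^2 ≡ 7^2 = 49 ≡ 49 (mod 2021)
7^4 ≡ 49^2 = 2401 ≡ 380 (mod 2021)
7^8 ≡ 380^2 = 144400 ≡ 909 (mod 2021)
7^16 ≡ 909^2 = 826281 ≡ 1713 (mod 2021)
7^32 ≡ 1713^2 = 2934369 ≡ 1898 (mod 2021)
7^64 ≡ 1898^2 = 3602404 ≡ 982 (mod 2021)
7^128 ≡ 982^2 = 964324 ≡ 307 (mod 2021)
7^256 ≡ 307^2 = 94249 ≡ 1283 (mod 2021)
7^512 ≡ 1283^2 = 1646089 ≡ 995 (mod 2021)
7^1024 ≡ 995^2 = 990025 ≡ 1756 (mod 2021)
2020 = 1024 + 512 + 256 + 128 + 64 + 32 + 4 in binary powers of 2.
So 7^2020 ≡ 1756 · 995 · 1283 · 307 · 982 · 1898 · 380 ≡ 294 (mod 2021).
Since 294 ≠ 1, base 7 is a Fermat witness: 2021 is composite.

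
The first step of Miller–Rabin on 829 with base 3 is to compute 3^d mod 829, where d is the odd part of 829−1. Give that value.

829 − 1 = 828 = 2^2 · 207, so d = 207.
3^1 ≡ 3 (mod 829)
3^2 ≡ 3^2 = 9 ≡ 9 (mod 829)
3^4 ≡ 9^2 = 81 ≡ 81 (mod 829)
3^8 ≡ 81^2 = 6561 ≡ 758 (mod 829)
3^16 ≡ 758^2 = 574564 ≡ 67 (mod 829)
3^32 ≡ 67^2 = 4489 ≡ 344 (mod 829)
3^64 ≡ 344^2 = 118336 ≡ 618 (mod 829)
3^128 ≡ 618^2 = 381924 ≡ 584 (mod 829)
207 = 128 + 64 + 8 + 4 + 2 + 1 in binary powers of 2.
So 3^207 ≡ 584 · 618 · 758 · 81 · 9 · 3 ≡ 1 (mod 829).
Since 3^d ≡ 1 (mod 829), base 3 does not prove 829 composite.

1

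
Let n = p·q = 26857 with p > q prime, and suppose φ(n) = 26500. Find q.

φ(n) = (p−1)(q−1) = n − (p+q) + 1, so p + q = 26857 − 26500 + 1 = 358.
p and q are the roots of t² − 358t + 26857 = 0.
Discriminant: 358² − 4·26857 = 128164 − 107428 = 20736; √20736 = 144.
q = (358 − 144)/2 = 107, p = (358 + 144)/2 = 251.
Check: 107 · 251 = 26857.

107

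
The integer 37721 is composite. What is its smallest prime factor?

67

37721 is odd.
Digit sum 20, not divisible by 3.
Ends in 1: not divisible by 5.
7: 37721 = 7·5388 + 5
11: 37721 = 11·3429 + 2
13: 37721 = 13·2901 + 8
17: 37721 = 17·2218 + 15
19: 37721 = 19·1985 + 6
23: 37721 = 23·1640 + 1
29: 37721 = 29·1300 + 21
31: 37721 = 31·1216 + 25
37: 37721 = 37·1019 + 18
41: 37721 = 41·920 + 1
43: 37721 = 43·877 + 10
47: 37721 = 47·802 + 27
53: 37721 = 53·711 + 38
59: 37721 = 59·639 + 20
61: 37721 = 61·618 + 23
67: 37721 = 67·563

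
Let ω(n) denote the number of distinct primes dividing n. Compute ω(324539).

324539 = 19^2 · 899
899 = 29 · 31
324539 = 19^2 · 29 · 31, which has 3 distinct prime factors.

3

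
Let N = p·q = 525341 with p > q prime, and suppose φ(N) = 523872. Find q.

φ(n) = (p−1)(q−1) = n − (p+q) + 1, so p + q = 525341 − 523872 + 1 = 1470.
p and q are the roots of t² − 1470t + 525341 = 0.
Discriminant: 1470² − 4·525341 = 2160900 − 2101364 = 59536; √59536 = 244.
q = (1470 − 244)/2 = 613, p = (1470 + 244)/2 = 857.
Check: 613 · 857 = 525341.

613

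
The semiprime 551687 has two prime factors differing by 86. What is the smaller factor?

701

Since p = q + 86, we have 551687 = q(q + 86), so q² + 86q − 551687 = 0.
Discriminant: 86² + 4·551687 = 7396 + 2206748 = 2214144; √2214144 = 1488.
q = (−86 + 1488)/2 = 701, and p = q + 86 = 787.
Check: 701 · 787 = 551687.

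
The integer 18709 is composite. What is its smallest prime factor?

18709 is odd.
Digit sum 25, not divisible by 3.
Ends in 9: not divisible by 5.
7: 18709 = 7·2672 + 5
11: 18709 = 11·1700 + 9
13: 18709 = 13·1439 + 2
17: 18709 = 17·1100 + 9
19: 18709 = 19·984 + 13
23: 18709 = 23·813 + 10
29: 18709 = 29·645 + 4
31: 18709 = 31·603 + 16
37: 18709 = 37·505 + 24
41: 18709 = 41·456 + 13
43: 18709 = 43·435 + 4
47: 18709 = 47·398 + 3
53: 18709 = 53·353

53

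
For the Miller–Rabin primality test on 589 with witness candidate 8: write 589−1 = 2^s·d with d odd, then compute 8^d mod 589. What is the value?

436

589 − 1 = 588 = 2^2 · 147, so d = 147.
8^1 ≡ 8 (mod 589)
8^2 ≡ 8^2 = 64 ≡ 64 (mod 589)
8^4 ≡ 64^2 = 4096 ≡ 562 (mod 589)
8^8 ≡ 562^2 = 315844 ≡ 140 (mod 589)
8^16 ≡ 140^2 = 19600 ≡ 163 (mod 589)
8^32 ≡ 163^2 = 26569 ≡ 64 (mod 589)
8^64 ≡ 64^2 = 4096 ≡ 562 (mod 589)
8^128 ≡ 562^2 = 315844 ≡ 140 (mod 589)
147 = 128 + 16 + 2 + 1 in binary powers of 2.
So 8^147 ≡ 140 · 163 · 64 · 8 ≡ 436 (mod 589).
Squaring chain: 436 → 438; never reaches −1, so base 8 is a Miller–Rabin witness that 589 is composite.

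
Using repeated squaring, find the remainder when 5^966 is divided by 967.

1

5^1 ≡ 5 (mod 967)
5^2 ≡ 5^2 = 25 ≡ 25 (mod 967)
5^4 ≡ 25^2 = 625 ≡ 625 (mod 967)
5^8 ≡ 625^2 = 390625 ≡ 924 (mod 967)
5^16 ≡ 924^2 = 853776 ≡ 882 (mod 967)
5^32 ≡ 882^2 = 777924 ≡ 456 (mod 967)
5^64 ≡ 456^2 = 207936 ≡ 31 (mod 967)
5^128 ≡ 31^2 = 961 ≡ 961 (mod 967)
5^256 ≡ 961^2 = 923521 ≡ 36 (mod 967)
5^512 ≡ 36^2 = 1296 ≡ 329 (mod 967)
966 = 512 + 256 + 128 + 64 + 4 + 2 in binary powers of 2.
So 5^966 ≡ 329 · 36 · 961 · 31 · 625 · 25 ≡ 1 (mod 967).
Since the result is 1, base 5 gives no evidence that 967 is composite.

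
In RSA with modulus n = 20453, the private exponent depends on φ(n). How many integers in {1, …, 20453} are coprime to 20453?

Factor: 20453 = 113 · 181.
φ(20453) = (113−1) · (181−1) = 112 · 180 = 20160.

20160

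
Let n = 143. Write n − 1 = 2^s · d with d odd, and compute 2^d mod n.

143 − 1 = 142 = 2^1 · 71, so d = 71.
2^1 ≡ 2 (mod 143)
2^2 ≡ 2^2 = 4 ≡ 4 (mod 143)
2^4 ≡ 4^2 = 16 ≡ 16 (mod 143)
2^8 ≡ 16^2 = 256 ≡ 113 (mod 143)
2^16 ≡ 113^2 = 12769 ≡ 42 (mod 143)
2^32 ≡ 42^2 = 1764 ≡ 48 (mod 143)
2^64 ≡ 48^2 = 2304 ≡ 16 (mod 143)
71 = 64 + 4 + 2 + 1 in binary powers of 2.
So 2^71 ≡ 16 · 16 · 4 · 2 ≡ 46 (mod 143).
Squaring chain: 46; never reaches −1, so base 2 is a Miller–Rabin witness that 143 is composite.

46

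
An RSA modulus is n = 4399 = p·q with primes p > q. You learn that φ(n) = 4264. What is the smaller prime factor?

φ(n) = (p−1)(q−1) = n − (p+q) + 1, so p + q = 4399 − 4264 + 1 = 136.
p and q are the roots of t² − 136t + 4399 = 0.
Discriminant: 136² − 4·4399 = 18496 − 17596 = 900; √900 = 30.
q = (136 − 30)/2 = 53, p = (136 + 30)/2 = 83.
Check: 53 · 83 = 4399.

53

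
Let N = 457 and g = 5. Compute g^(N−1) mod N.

1

5^1 ≡ 5 (mod 457)
5^2 ≡ 5^2 = 25 ≡ 25 (mod 457)
5^4 ≡ 25^2 = 625 ≡ 168 (mod 457)
5^8 ≡ 168^2 = 28224 ≡ 347 (mod 457)
5^16 ≡ 347^2 = 120409 ≡ 218 (mod 457)
5^32 ≡ 218^2 = 47524 ≡ 453 (mod 457)
5^64 ≡ 453^2 = 205209 ≡ 16 (mod 457)
5^128 ≡ 16^2 = 256 ≡ 256 (mod 457)
5^256 ≡ 256^2 = 65536 ≡ 185 (mod 457)
456 = 256 + 128 + 64 + 8 in binary powers of 2.
So 5^456 ≡ 185 · 256 · 16 · 347 ≡ 1 (mod 457).
Since the result is 1, base 5 gives no evidence that 457 is composite.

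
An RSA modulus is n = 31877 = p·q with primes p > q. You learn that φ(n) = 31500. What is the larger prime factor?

251

φ(n) = (p−1)(q−1) = n − (p+q) + 1, so p + q = 31877 − 31500 + 1 = 378.
p and q are the roots of t² − 378t + 31877 = 0.
Discriminant: 378² − 4·31877 = 142884 − 127508 = 15376; √15376 = 124.
q = (378 − 124)/2 = 127, p = (378 + 124)/2 = 251.
Check: 127 · 251 = 31877.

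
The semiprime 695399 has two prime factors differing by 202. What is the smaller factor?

739

Since p = q + 202, we have 695399 = q(q + 202), so q² + 202q − 695399 = 0.
Discriminant: 202² + 4·695399 = 40804 + 2781596 = 2822400; √2822400 = 1680.
q = (−202 + 1680)/2 = 739, and p = q + 202 = 941.
Check: 739 · 941 = 695399.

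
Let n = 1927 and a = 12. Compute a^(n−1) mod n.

12^1 ≡ 12 (mod 1927)
12^2 ≡ 12^2 = 144 ≡ 144 (mod 1927)
12^4 ≡ 144^2 = 20736 ≡ 1466 (mod 1927)
12^8 ≡ 1466^2 = 2149156 ≡ 551 (mod 1927)
12^16 ≡ 551^2 = 303601 ≡ 1062 (mod 1927)
12^32 ≡ 1062^2 = 1127844 ≡ 549 (mod 1927)
12^64 ≡ 549^2 = 301401 ≡ 789 (mod 1927)
12^128 ≡ 789^2 = 622521 ≡ 100 (mod 1927)
12^256 ≡ 100^2 = 10000 ≡ 365 (mod 1927)
12^512 ≡ 365^2 = 133225 ≡ 262 (mod 1927)
12^1024 ≡ 262^2 = 68644 ≡ 1199 (mod 1927)
1926 = 1024 + 512 + 256 + 128 + 4 + 2 in binary powers of 2.
So 12^1926 ≡ 1199 · 262 · 365 · 100 · 1466 · 144 ≡ 1840 (mod 1927).
Since 1840 ≠ 1, base 12 is a Fermat witness: 1927 is composite.

1840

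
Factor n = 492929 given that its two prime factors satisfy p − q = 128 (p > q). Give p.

Since p = q + 128, we have 492929 = q(q + 128), so q² + 128q − 492929 = 0.
Discriminant: 128² + 4·492929 = 16384 + 1971716 = 1988100; √1988100 = 1410.
q = (−128 + 1410)/2 = 641, and p = q + 128 = 769.
Check: 641 · 769 = 492929.

769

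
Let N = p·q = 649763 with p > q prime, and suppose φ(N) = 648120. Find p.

983

φ(n) = (p−1)(q−1) = n − (p+q) + 1, so p + q = 649763 − 648120 + 1 = 1644.
p and q are the roots of t² − 1644t + 649763 = 0.
Discriminant: 1644² − 4·649763 = 2702736 − 2599052 = 103684; √103684 = 322.
q = (1644 − 322)/2 = 661, p = (1644 + 322)/2 = 983.
Check: 661 · 983 = 649763.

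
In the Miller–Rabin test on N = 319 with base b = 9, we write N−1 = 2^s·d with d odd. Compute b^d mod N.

319 − 1 = 318 = 2^1 · 159, so d = 159.
9^1 ≡ 9 (mod 319)
9^2 ≡ 9^2 = 81 ≡ 81 (mod 319)
9^4 ≡ 81^2 = 6561 ≡ 181 (mod 319)
9^8 ≡ 181^2 = 32761 ≡ 223 (mod 319)
9^16 ≡ 223^2 = 49729 ≡ 284 (mod 319)
9^32 ≡ 284^2 = 80656 ≡ 268 (mod 319)
9^64 ≡ 268^2 = 71824 ≡ 49 (mod 319)
9^128 ≡ 49^2 = 2401 ≡ 168 (mod 319)
159 = 128 + 16 + 8 + 4 + 2 + 1 in binary powers of 2.
So 9^159 ≡ 168 · 284 · 223 · 181 · 81 · 9 ≡ 5 (mod 319).
Squaring chain: 5; never reaches −1, so base 9 is a Miller–Rabin witness that 319 is composite.

5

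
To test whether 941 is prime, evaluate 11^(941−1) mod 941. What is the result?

11^1 ≡ 11 (mod 941)
11^2 ≡ 11^2 = 121 ≡ 121 (mod 941)
11^4 ≡ 121^2 = 14641 ≡ 526 (mod 941)
11^8 ≡ 526^2 = 276676 ≡ 22 (mod 941)
11^16 ≡ 22^2 = 484 ≡ 484 (mod 941)
11^32 ≡ 484^2 = 234256 ≡ 888 (mod 941)
11^64 ≡ 888^2 = 788544 ≡ 927 (mod 941)
11^128 ≡ 927^2 = 859329 ≡ 196 (mod 941)
11^256 ≡ 196^2 = 38416 ≡ 776 (mod 941)
11^512 ≡ 776^2 = 602176 ≡ 877 (mod 941)
940 = 512 + 256 + 128 + 32 + 8 + 4 in binary powers of 2.
So 11^940 ≡ 877 · 776 · 196 · 888 · 22 · 526 ≡ 1 (mod 941).
Since the result is 1, base 11 gives no evidence that 941 is composite.

1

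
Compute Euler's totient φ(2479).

2376

Factor: 2479 = 37 · 67.
φ(2479) = (37−1) · (67−1) = 36 · 66 = 2376.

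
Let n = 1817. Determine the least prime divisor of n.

23

1817 is odd.
Digit sum 17, not divisible by 3.
Ends in 7: not divisible by 5.
7: 1817 = 7·259 + 4
11: 1817 = 11·165 + 2
13: 1817 = 13·139 + 10
17: 1817 = 17·106 + 15
19: 1817 = 19·95 + 12
23: 1817 = 23·79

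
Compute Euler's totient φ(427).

Factor: 427 = 7 · 61.
φ(427) = (7−1) · (61−1) = 6 · 60 = 360.

360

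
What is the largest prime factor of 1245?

1245 = 3 · 415
415 = 5 · 83
83 is prime.
So 1245 = 3 · 5 · 83; the largest prime factor is 83.

83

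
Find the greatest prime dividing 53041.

53041 = 29 · 1829
1829 = 31 · 59
59 is prime.
So 53041 = 29 · 31 · 59; the largest prime factor is 59.

59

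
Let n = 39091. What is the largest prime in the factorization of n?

97

39091 = 13 · 3007
3007 = 31 · 97
97 is prime.
So 39091 = 13 · 31 · 97; the largest prime factor is 97.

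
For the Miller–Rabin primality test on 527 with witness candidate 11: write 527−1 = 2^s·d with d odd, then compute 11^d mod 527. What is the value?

527 − 1 = 526 = 2^1 · 263, so d = 263.
11^1 ≡ 11 (mod 527)
11^2 ≡ 11^2 = 121 ≡ 121 (mod 527)
11^4 ≡ 121^2 = 14641 ≡ 412 (mod 527)
11^8 ≡ 412^2 = 169744 ≡ 50 (mod 527)
11^16 ≡ 50^2 = 2500 ≡ 392 (mod 527)
11^32 ≡ 392^2 = 153664 ≡ 307 (mod 527)
11^64 ≡ 307^2 = 94249 ≡ 443 (mod 527)
11^128 ≡ 443^2 = 196249 ≡ 205 (mod 527)
11^256 ≡ 205^2 = 42025 ≡ 392 (mod 527)
263 = 256 + 4 + 2 + 1 in binary powers of 2.
So 11^263 ≡ 392 · 412 · 121 · 11 ≡ 105 (mod 527).
Squaring chain: 105; never reaches −1, so base 11 is a Miller–Rabin witness that 527 is composite.

105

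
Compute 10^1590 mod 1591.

704

10^1 ≡ 10 (mod 1591)
10^2 ≡ 10^2 = 100 ≡ 100 (mod 1591)
10^4 ≡ 100^2 = 10000 ≡ 454 (mod 1591)
10^8 ≡ 454^2 = 206116 ≡ 877 (mod 1591)
10^16 ≡ 877^2 = 769129 ≡ 676 (mod 1591)
10^32 ≡ 676^2 = 456976 ≡ 359 (mod 1591)
10^64 ≡ 359^2 = 128881 ≡ 10 (mod 1591)
10^128 ≡ 10^2 = 100 ≡ 100 (mod 1591)
10^256 ≡ 100^2 = 10000 ≡ 454 (mod 1591)
10^512 ≡ 454^2 = 206116 ≡ 877 (mod 1591)
10^1024 ≡ 877^2 = 769129 ≡ 676 (mod 1591)
1590 = 1024 + 512 + 32 + 16 + 4 + 2 in binary powers of 2.
So 10^1590 ≡ 676 · 877 · 359 · 676 · 454 · 100 ≡ 704 (mod 1591).
Since 704 ≠ 1, base 10 is a Fermat witness: 1591 is composite.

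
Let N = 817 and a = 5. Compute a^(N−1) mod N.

5^1 ≡ 5 (mod 817)
5^2 ≡ 5^2 = 25 ≡ 25 (mod 817)
5^4 ≡ 25^2 = 625 ≡ 625 (mod 817)
5^8 ≡ 625^2 = 390625 ≡ 99 (mod 817)
5^16 ≡ 99^2 = 9801 ≡ 814 (mod 817)
5^32 ≡ 814^2 = 662596 ≡ 9 (mod 817)
5^64 ≡ 9^2 = 81 ≡ 81 (mod 817)
5^128 ≡ 81^2 = 6561 ≡ 25 (mod 817)
5^256 ≡ 25^2 = 625 ≡ 625 (mod 817)
5^512 ≡ 625^2 = 390625 ≡ 99 (mod 817)
816 = 512 + 256 + 32 + 16 in binary powers of 2.
So 5^816 ≡ 99 · 625 · 9 · 814 ≡ 140 (mod 817).
Since 140 ≠ 1, base 5 is a Fermat witness: 817 is composite.

140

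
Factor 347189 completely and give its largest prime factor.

89

347189 = 47 · 7387
7387 = 83 · 89
89 is prime.
So 347189 = 47 · 83 · 89; the largest prime factor is 89.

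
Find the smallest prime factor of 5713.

5713 is odd.
Digit sum 16, not divisible by 3.
Ends in 3: not divisible by 5.
7: 5713 = 7·816 + 1
11: 5713 = 11·519 + 4
13: 5713 = 13·439 + 6
17: 5713 = 17·336 + 1
19: 5713 = 19·300 + 13
23: 5713 = 23·248 + 9
29: 5713 = 29·197

29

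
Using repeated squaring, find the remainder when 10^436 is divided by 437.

101

10^1 ≡ 10 (mod 437)
10^2 ≡ 10^2 = 100 ≡ 100 (mod 437)
10^4 ≡ 100^2 = 10000 ≡ 386 (mod 437)
10^8 ≡ 386^2 = 148996 ≡ 416 (mod 437)
10^16 ≡ 416^2 = 173056 ≡ 4 (mod 437)
10^32 ≡ 4^2 = 16 ≡ 16 (mod 437)
10^64 ≡ 16^2 = 256 ≡ 256 (mod 437)
10^128 ≡ 256^2 = 65536 ≡ 423 (mod 437)
10^256 ≡ 423^2 = 178929 ≡ 196 (mod 437)
436 = 256 + 128 + 32 + 16 + 4 in binary powers of 2.
So 10^436 ≡ 196 · 423 · 16 · 4 · 386 ≡ 101 (mod 437).
Since 101 ≠ 1, base 10 is a Fermat witness: 437 is composite.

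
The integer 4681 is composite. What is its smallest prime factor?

4681 is odd.
Digit sum 19, not divisible by 3.
Ends in 1: not divisible by 5.
7: 4681 = 7·668 + 5
11: 4681 = 11·425 + 6
13: 4681 = 13·360 + 1
17: 4681 = 17·275 + 6
19: 4681 = 19·246 + 7
23: 4681 = 23·203 + 12
29: 4681 = 29·161 + 12
31: 4681 = 31·151

31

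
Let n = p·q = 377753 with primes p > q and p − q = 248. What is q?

Since p = q + 248, we have 377753 = q(q + 248), so q² + 248q − 377753 = 0.
Discriminant: 248² + 4·377753 = 61504 + 1511012 = 1572516; √1572516 = 1254.
q = (−248 + 1254)/2 = 503, and p = q + 248 = 751.
Check: 503 · 751 = 377753.

503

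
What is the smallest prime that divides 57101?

57101 is odd.
Digit sum 14, not divisible by 3.
Ends in 1: not divisible by 5.
7: 57101 = 7·8157 + 2
11: 57101 = 11·5191

11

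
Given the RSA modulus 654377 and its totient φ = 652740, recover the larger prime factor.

947

φ(n) = (p−1)(q−1) = n − (p+q) + 1, so p + q = 654377 − 652740 + 1 = 1638.
p and q are the roots of t² − 1638t + 654377 = 0.
Discriminant: 1638² − 4·654377 = 2683044 − 2617508 = 65536; √65536 = 256.
q = (1638 − 256)/2 = 691, p = (1638 + 256)/2 = 947.
Check: 691 · 947 = 654377.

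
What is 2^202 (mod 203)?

2^1 ≡ 2 (mod 203)
2^2 ≡ 2^2 = 4 ≡ 4 (mod 203)
2^4 ≡ 4^2 = 16 ≡ 16 (mod 203)
2^8 ≡ 16^2 = 256 ≡ 53 (mod 203)
2^16 ≡ 53^2 = 2809 ≡ 170 (mod 203)
2^32 ≡ 170^2 = 28900 ≡ 74 (mod 203)
2^64 ≡ 74^2 = 5476 ≡ 198 (mod 203)
2^128 ≡ 198^2 = 39204 ≡ 25 (mod 203)
202 = 128 + 64 + 8 + 2 in binary powers of 2.
So 2^202 ≡ 25 · 198 · 53 · 4 ≡ 93 (mod 203).
Since 93 ≠ 1, base 2 is a Fermat witness: 203 is composite.

93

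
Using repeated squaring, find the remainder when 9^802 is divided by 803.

356

9^1 ≡ 9 (mod 803)
9^2 ≡ 9^2 = 81 ≡ 81 (mod 803)
9^4 ≡ 81^2 = 6561 ≡ 137 (mod 803)
9^8 ≡ 137^2 = 18769 ≡ 300 (mod 803)
9^16 ≡ 300^2 = 90000 ≡ 64 (mod 803)
9^32 ≡ 64^2 = 4096 ≡ 81 (mod 803)
9^64 ≡ 81^2 = 6561 ≡ 137 (mod 803)
9^128 ≡ 137^2 = 18769 ≡ 300 (mod 803)
9^256 ≡ 300^2 = 90000 ≡ 64 (mod 803)
9^512 ≡ 64^2 = 4096 ≡ 81 (mod 803)
802 = 512 + 256 + 32 + 2 in binary powers of 2.
So 9^802 ≡ 81 · 64 · 81 · 81 ≡ 356 (mod 803).
Since 356 ≠ 1, base 9 is a Fermat witness: 803 is composite.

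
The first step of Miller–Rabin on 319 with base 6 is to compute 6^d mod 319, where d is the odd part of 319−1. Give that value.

319 − 1 = 318 = 2^1 · 159, so d = 159.
6^1 ≡ 6 (mod 319)
6^2 ≡ 6^2 = 36 ≡ 36 (mod 319)
6^4 ≡ 36^2 = 1296 ≡ 20 (mod 319)
6^8 ≡ 20^2 = 400 ≡ 81 (mod 319)
6^16 ≡ 81^2 = 6561 ≡ 181 (mod 319)
6^32 ≡ 181^2 = 32761 ≡ 223 (mod 319)
6^64 ≡ 223^2 = 49729 ≡ 284 (mod 319)
6^128 ≡ 284^2 = 80656 ≡ 268 (mod 319)
159 = 128 + 16 + 8 + 4 + 2 + 1 in binary powers of 2.
So 6^159 ≡ 268 · 181 · 81 · 20 · 36 · 6 ≡ 178 (mod 319).
Squaring chain: 178; never reaches −1, so base 6 is a Miller–Rabin witness that 319 is composite.

178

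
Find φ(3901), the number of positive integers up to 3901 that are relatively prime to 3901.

3772

Factor: 3901 = 47 · 83.
φ(3901) = (47−1) · (83−1) = 46 · 82 = 3772.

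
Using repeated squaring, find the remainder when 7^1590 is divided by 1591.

7^1 ≡ 7 (mod 1591)
7^2 ≡ 7^2 = 49 ≡ 49 (mod 1591)
7^4 ≡ 49^2 = 2401 ≡ 810 (mod 1591)
7^8 ≡ 810^2 = 656100 ≡ 608 (mod 1591)
7^16 ≡ 608^2 = 369664 ≡ 552 (mod 1591)
7^32 ≡ 552^2 = 304704 ≡ 823 (mod 1591)
7^64 ≡ 823^2 = 677329 ≡ 1154 (mod 1591)
7^128 ≡ 1154^2 = 1331716 ≡ 49 (mod 1591)
7^256 ≡ 49^2 = 2401 ≡ 810 (mod 1591)
7^512 ≡ 810^2 = 656100 ≡ 608 (mod 1591)
7^1024 ≡ 608^2 = 369664 ≡ 552 (mod 1591)
1590 = 1024 + 512 + 32 + 16 + 4 + 2 in binary powers of 2.
So 7^1590 ≡ 552 · 608 · 823 · 552 · 810 · 49 ≡ 1506 (mod 1591).
Since 1506 ≠ 1, base 7 is a Fermat witness: 1591 is composite.

1506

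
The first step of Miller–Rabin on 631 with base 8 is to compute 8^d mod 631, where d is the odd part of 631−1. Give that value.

1

631 − 1 = 630 = 2^1 · 315, so d = 315.
8^1 ≡ 8 (mod 631)
8^2 ≡ 8^2 = 64 ≡ 64 (mod 631)
8^4 ≡ 64^2 = 4096 ≡ 310 (mod 631)
8^8 ≡ 310^2 = 96100 ≡ 188 (mod 631)
8^16 ≡ 188^2 = 35344 ≡ 8 (mod 631)
8^32 ≡ 8^2 = 64 ≡ 64 (mod 631)
8^64 ≡ 64^2 = 4096 ≡ 310 (mod 631)
8^128 ≡ 310^2 = 96100 ≡ 188 (mod 631)
8^256 ≡ 188^2 = 35344 ≡ 8 (mod 631)
315 = 256 + 32 + 16 + 8 + 2 + 1 in binary powers of 2.
So 8^315 ≡ 8 · 64 · 8 · 188 · 64 · 8 ≡ 1 (mod 631).
Since 8^d ≡ 1 (mod 631), base 8 does not prove 631 composite.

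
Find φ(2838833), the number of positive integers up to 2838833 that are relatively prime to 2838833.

Factor: 2838833 = 89 · 167 · 191.
φ(2838833) = (89−1) · (167−1) · (191−1) = 88 · 166 · 190 = 2775520.

2775520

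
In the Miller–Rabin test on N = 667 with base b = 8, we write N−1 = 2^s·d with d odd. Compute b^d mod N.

667 − 1 = 666 = 2^1 · 333, so d = 333.
8^1 ≡ 8 (mod 667)
8^2 ≡ 8^2 = 64 ≡ 64 (mod 667)
8^4 ≡ 64^2 = 4096 ≡ 94 (mod 667)
8^8 ≡ 94^2 = 8836 ≡ 165 (mod 667)
8^16 ≡ 165^2 = 27225 ≡ 545 (mod 667)
8^32 ≡ 545^2 = 297025 ≡ 210 (mod 667)
8^64 ≡ 210^2 = 44100 ≡ 78 (mod 667)
8^128 ≡ 78^2 = 6084 ≡ 81 (mod 667)
8^256 ≡ 81^2 = 6561 ≡ 558 (mod 667)
333 = 256 + 64 + 8 + 4 + 1 in binary powers of 2.
So 8^333 ≡ 558 · 78 · 165 · 94 · 8 ≡ 374 (mod 667).
Squaring chain: 374; never reaches −1, so base 8 is a Miller–Rabin witness that 667 is composite.

374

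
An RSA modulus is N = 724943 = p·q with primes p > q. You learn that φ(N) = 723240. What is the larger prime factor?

φ(n) = (p−1)(q−1) = n − (p+q) + 1, so p + q = 724943 − 723240 + 1 = 1704.
p and q are the roots of t² − 1704t + 724943 = 0.
Discriminant: 1704² − 4·724943 = 2903616 − 2899772 = 3844; √3844 = 62.
q = (1704 − 62)/2 = 821, p = (1704 + 62)/2 = 883.
Check: 821 · 883 = 724943.

883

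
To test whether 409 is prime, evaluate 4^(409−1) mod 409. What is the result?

1

4^1 ≡ 4 (mod 409)
4^2 ≡ 4^2 = 16 ≡ 16 (mod 409)
4^4 ≡ 16^2 = 256 ≡ 256 (mod 409)
4^8 ≡ 256^2 = 65536 ≡ 96 (mod 409)
4^16 ≡ 96^2 = 9216 ≡ 218 (mod 409)
4^32 ≡ 218^2 = 47524 ≡ 80 (mod 409)
4^64 ≡ 80^2 = 6400 ≡ 265 (mod 409)
4^128 ≡ 265^2 = 70225 ≡ 286 (mod 409)
4^256 ≡ 286^2 = 81796 ≡ 405 (mod 409)
408 = 256 + 128 + 16 + 8 in binary powers of 2.
So 4^408 ≡ 405 · 286 · 218 · 96 ≡ 1 (mod 409).
Since the result is 1, base 4 gives no evidence that 409 is composite.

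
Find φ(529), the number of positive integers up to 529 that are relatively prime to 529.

Factor: 529 = 23^2.
φ(529) = 23^1·(23−1) = 506.

506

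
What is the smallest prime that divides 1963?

13

1963 is odd.
Digit sum 19, not divisible by 3.
Ends in 3: not divisible by 5.
7: 1963 = 7·280 + 3
11: 1963 = 11·178 + 5
13: 1963 = 13·151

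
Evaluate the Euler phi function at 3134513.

Factor: 3134513 = 109 · 149 · 193.
φ(3134513) = (109−1) · (149−1) · (193−1) = 108 · 148 · 192 = 3068928.

3068928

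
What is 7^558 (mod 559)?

7^1 ≡ 7 (mod 559)
7^2 ≡ 7^2 = 49 ≡ 49 (mod 559)
7^4 ≡ 49^2 = 2401 ≡ 165 (mod 559)
7^8 ≡ 165^2 = 27225 ≡ 393 (mod 559)
7^16 ≡ 393^2 = 154449 ≡ 165 (mod 559)
7^32 ≡ 165^2 = 27225 ≡ 393 (mod 559)
7^64 ≡ 393^2 = 154449 ≡ 165 (mod 559)
7^128 ≡ 165^2 = 27225 ≡ 393 (mod 559)
7^256 ≡ 393^2 = 154449 ≡ 165 (mod 559)
7^512 ≡ 165^2 = 27225 ≡ 393 (mod 559)
558 = 512 + 32 + 8 + 4 + 2 in binary powers of 2.
So 7^558 ≡ 393 · 393 · 393 · 165 · 49 ≡ 259 (mod 559).
Since 259 ≠ 1, base 7 is a Fermat witness: 559 is composite.

259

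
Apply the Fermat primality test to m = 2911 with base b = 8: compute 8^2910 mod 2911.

8^1 ≡ 8 (mod 2911)
8^2 ≡ 8^2 = 64 ≡ 64 (mod 2911)
8^4 ≡ 64^2 = 4096 ≡ 1185 (mod 2911)
8^8 ≡ 1185^2 = 1404225 ≡ 1123 (mod 2911)
8^16 ≡ 1123^2 = 1261129 ≡ 666 (mod 2911)
8^32 ≡ 666^2 = 443556 ≡ 1084 (mod 2911)
8^64 ≡ 1084^2 = 1175056 ≡ 1923 (mod 2911)
8^128 ≡ 1923^2 = 3697929 ≡ 959 (mod 2911)
8^256 ≡ 959^2 = 919681 ≡ 2716 (mod 2911)
8^512 ≡ 2716^2 = 7376656 ≡ 182 (mod 2911)
8^1024 ≡ 182^2 = 33124 ≡ 1103 (mod 2911)
8^2048 ≡ 1103^2 = 1216609 ≡ 2722 (mod 2911)
2910 = 2048 + 512 + 256 + 64 + 16 + 8 + 4 + 2 in binary powers of 2.
So 8^2910 ≡ 2722 · 182 · 2716 · 1923 · 666 · 1123 · 1185 · 64 ≡ 2664 (mod 2911).
Since 2664 ≠ 1, base 8 is a Fermat witness: 2911 is composite.

2664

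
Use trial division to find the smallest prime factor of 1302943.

43

1302943 is odd.
Digit sum 22, not divisible by 3.
Ends in 3: not divisible by 5.
7: 1302943 = 7·186134 + 5
11: 1302943 = 11·118449 + 4
13: 1302943 = 13·100226 + 5
17: 1302943 = 17·76643 + 12
19: 1302943 = 19·68575 + 18
23: 1302943 = 23·56649 + 16
29: 1302943 = 29·44929 + 2
31: 1302943 = 31·42030 + 13
37: 1302943 = 37·35214 + 25
41: 1302943 = 41·31779 + 4
43: 1302943 = 43·30301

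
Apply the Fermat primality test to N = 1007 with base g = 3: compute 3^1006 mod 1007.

188

3^1 ≡ 3 (mod 1007)
3^2 ≡ 3^2 = 9 ≡ 9 (mod 1007)
3^4 ≡ 9^2 = 81 ≡ 81 (mod 1007)
3^8 ≡ 81^2 = 6561 ≡ 519 (mod 1007)
3^16 ≡ 519^2 = 269361 ≡ 492 (mod 1007)
3^32 ≡ 492^2 = 242064 ≡ 384 (mod 1007)
3^64 ≡ 384^2 = 147456 ≡ 434 (mod 1007)
3^128 ≡ 434^2 = 188356 ≡ 47 (mod 1007)
3^256 ≡ 47^2 = 2209 ≡ 195 (mod 1007)
3^512 ≡ 195^2 = 38025 ≡ 766 (mod 1007)
1006 = 512 + 256 + 128 + 64 + 32 + 8 + 4 + 2 in binary powers of 2.
So 3^1006 ≡ 766 · 195 · 47 · 434 · 384 · 519 · 81 · 9 ≡ 188 (mod 1007).
Since 188 ≠ 1, base 3 is a Fermat witness: 1007 is composite.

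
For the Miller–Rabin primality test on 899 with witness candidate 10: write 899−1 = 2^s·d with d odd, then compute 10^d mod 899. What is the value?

648

899 − 1 = 898 = 2^1 · 449, so d = 449.
10^1 ≡ 10 (mod 899)
10^2 ≡ 10^2 = 100 ≡ 100 (mod 899)
10^4 ≡ 100^2 = 10000 ≡ 111 (mod 899)
10^8 ≡ 111^2 = 12321 ≡ 634 (mod 899)
10^16 ≡ 634^2 = 401956 ≡ 103 (mod 899)
10^32 ≡ 103^2 = 10609 ≡ 720 (mod 899)
10^64 ≡ 720^2 = 518400 ≡ 576 (mod 899)
10^128 ≡ 576^2 = 331776 ≡ 45 (mod 899)
10^256 ≡ 45^2 = 2025 ≡ 227 (mod 899)
449 = 256 + 128 + 64 + 1 in binary powers of 2.
So 10^449 ≡ 227 · 45 · 576 · 10 ≡ 648 (mod 899).
Squaring chain: 648; never reaches −1, so base 10 is a Miller–Rabin witness that 899 is composite.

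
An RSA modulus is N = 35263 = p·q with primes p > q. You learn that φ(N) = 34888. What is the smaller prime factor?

φ(n) = (p−1)(q−1) = n − (p+q) + 1, so p + q = 35263 − 34888 + 1 = 376.
p and q are the roots of t² − 376t + 35263 = 0.
Discriminant: 376² − 4·35263 = 141376 − 141052 = 324; √324 = 18.
q = (376 − 18)/2 = 179, p = (376 + 18)/2 = 197.
Check: 179 · 197 = 35263.

179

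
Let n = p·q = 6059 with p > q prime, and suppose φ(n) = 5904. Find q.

73

φ(n) = (p−1)(q−1) = n − (p+q) + 1, so p + q = 6059 − 5904 + 1 = 156.
p and q are the roots of t² − 156t + 6059 = 0.
Discriminant: 156² − 4·6059 = 24336 − 24236 = 100; √100 = 10.
q = (156 − 10)/2 = 73, p = (156 + 10)/2 = 83.
Check: 73 · 83 = 6059.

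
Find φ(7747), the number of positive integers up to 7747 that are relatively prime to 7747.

7560

Factor: 7747 = 61 · 127.
φ(7747) = (61−1) · (127−1) = 60 · 126 = 7560.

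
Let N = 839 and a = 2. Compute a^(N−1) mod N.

1

2^1 ≡ 2 (mod 839)
2^2 ≡ 2^2 = 4 ≡ 4 (mod 839)
2^4 ≡ 4^2 = 16 ≡ 16 (mod 839)
2^8 ≡ 16^2 = 256 ≡ 256 (mod 839)
2^16 ≡ 256^2 = 65536 ≡ 94 (mod 839)
2^32 ≡ 94^2 = 8836 ≡ 446 (mod 839)
2^64 ≡ 446^2 = 198916 ≡ 73 (mod 839)
2^128 ≡ 73^2 = 5329 ≡ 295 (mod 839)
2^256 ≡ 295^2 = 87025 ≡ 608 (mod 839)
2^512 ≡ 608^2 = 369664 ≡ 504 (mod 839)
838 = 512 + 256 + 64 + 4 + 2 in binary powers of 2.
So 2^838 ≡ 504 · 608 · 73 · 16 · 4 ≡ 1 (mod 839).
Since the result is 1, base 2 gives no evidence that 839 is composite.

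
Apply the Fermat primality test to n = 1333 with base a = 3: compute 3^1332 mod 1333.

1000

3^1 ≡ 3 (mod 1333)
3^2 ≡ 3^2 = 9 ≡ 9 (mod 1333)
3^4 ≡ 9^2 = 81 ≡ 81 (mod 1333)
3^8 ≡ 81^2 = 6561 ≡ 1229 (mod 1333)
3^16 ≡ 1229^2 = 1510441 ≡ 152 (mod 1333)
3^32 ≡ 152^2 = 23104 ≡ 443 (mod 1333)
3^64 ≡ 443^2 = 196249 ≡ 298 (mod 1333)
3^128 ≡ 298^2 = 88804 ≡ 826 (mod 1333)
3^256 ≡ 826^2 = 682276 ≡ 1113 (mod 1333)
3^512 ≡ 1113^2 = 1238769 ≡ 412 (mod 1333)
3^1024 ≡ 412^2 = 169744 ≡ 453 (mod 1333)
1332 = 1024 + 256 + 32 + 16 + 4 in binary powers of 2.
So 3^1332 ≡ 453 · 1113 · 443 · 152 · 81 ≡ 1000 (mod 1333).
Since 1000 ≠ 1, base 3 is a Fermat witness: 1333 is composite.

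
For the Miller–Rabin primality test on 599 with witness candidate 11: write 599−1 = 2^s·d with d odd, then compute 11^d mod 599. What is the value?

599 − 1 = 598 = 2^1 · 299, so d = 299.
11^1 ≡ 11 (mod 599)
11^2 ≡ 11^2 = 121 ≡ 121 (mod 599)
11^4 ≡ 121^2 = 14641 ≡ 265 (mod 599)
11^8 ≡ 265^2 = 70225 ≡ 142 (mod 599)
11^16 ≡ 142^2 = 20164 ≡ 397 (mod 599)
11^32 ≡ 397^2 = 157609 ≡ 72 (mod 599)
11^64 ≡ 72^2 = 5184 ≡ 392 (mod 599)
11^128 ≡ 392^2 = 153664 ≡ 320 (mod 599)
11^256 ≡ 320^2 = 102400 ≡ 570 (mod 599)
299 = 256 + 32 + 8 + 2 + 1 in binary powers of 2.
So 11^299 ≡ 570 · 72 · 142 · 121 · 11 ≡ 598 (mod 599).
Since 11^d ≡ 598 (mod 599), base 11 does not prove 599 composite.

598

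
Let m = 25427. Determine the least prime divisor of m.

47

25427 is odd.
Digit sum 20, not divisible by 3.
Ends in 7: not divisible by 5.
7: 25427 = 7·3632 + 3
11: 25427 = 11·2311 + 6
13: 25427 = 13·1955 + 12
17: 25427 = 17·1495 + 12
19: 25427 = 19·1338 + 5
23: 25427 = 23·1105 + 12
29: 25427 = 29·876 + 23
31: 25427 = 31·820 + 7
37: 25427 = 37·687 + 8
41: 25427 = 41·620 + 7
43: 25427 = 43·591 + 14
47: 25427 = 47·541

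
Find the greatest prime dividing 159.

53

159 = 3 · 53
53 is prime.
So 159 = 3 · 53; the largest prime factor is 53.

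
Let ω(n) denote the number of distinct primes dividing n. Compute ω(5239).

2

5239 = 13^2 · 31
5239 = 13^2 · 31, which has 2 distinct prime factors.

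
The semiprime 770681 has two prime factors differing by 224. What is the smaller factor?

773

Since p = q + 224, we have 770681 = q(q + 224), so q² + 224q − 770681 = 0.
Discriminant: 224² + 4·770681 = 50176 + 3082724 = 3132900; √3132900 = 1770.
q = (−224 + 1770)/2 = 773, and p = q + 224 = 997.
Check: 773 · 997 = 770681.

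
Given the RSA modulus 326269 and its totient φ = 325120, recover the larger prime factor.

641

φ(n) = (p−1)(q−1) = n − (p+q) + 1, so p + q = 326269 − 325120 + 1 = 1150.
p and q are the roots of t² − 1150t + 326269 = 0.
Discriminant: 1150² − 4·326269 = 1322500 − 1305076 = 17424; √17424 = 132.
q = (1150 − 132)/2 = 509, p = (1150 + 132)/2 = 641.
Check: 509 · 641 = 326269.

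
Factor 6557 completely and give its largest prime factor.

83

6557 = 79 · 83
83 is prime.
So 6557 = 79 · 83; the largest prime factor is 83.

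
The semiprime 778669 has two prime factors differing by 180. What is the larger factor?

Since p = q + 180, we have 778669 = q(q + 180), so q² + 180q − 778669 = 0.
Discriminant: 180² + 4·778669 = 32400 + 3114676 = 3147076; √3147076 = 1774.
q = (−180 + 1774)/2 = 797, and p = q + 180 = 977.
Check: 797 · 977 = 778669.

977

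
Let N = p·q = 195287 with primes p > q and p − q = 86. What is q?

401

Since p = q + 86, we have 195287 = q(q + 86), so q² + 86q − 195287 = 0.
Discriminant: 86² + 4·195287 = 7396 + 781148 = 788544; √788544 = 888.
q = (−86 + 888)/2 = 401, and p = q + 86 = 487.
Check: 401 · 487 = 195287.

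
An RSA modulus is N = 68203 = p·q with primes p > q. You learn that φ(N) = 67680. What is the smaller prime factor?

φ(n) = (p−1)(q−1) = n − (p+q) + 1, so p + q = 68203 − 67680 + 1 = 524.
p and q are the roots of t² − 524t + 68203 = 0.
Discriminant: 524² − 4·68203 = 274576 − 272812 = 1764; √1764 = 42.
q = (524 − 42)/2 = 241, p = (524 + 42)/2 = 283.
Check: 241 · 283 = 68203.

241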